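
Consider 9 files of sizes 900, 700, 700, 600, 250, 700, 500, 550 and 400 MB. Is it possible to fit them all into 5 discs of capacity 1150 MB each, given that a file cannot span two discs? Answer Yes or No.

Total = 5300 MB; ⌈5300/1150⌉ = 5.
The bound of 5 does not rule out 5, but exhaustive search shows no assignment into 5 discs of capacity 1150 MB exists — the minimum is 6.

No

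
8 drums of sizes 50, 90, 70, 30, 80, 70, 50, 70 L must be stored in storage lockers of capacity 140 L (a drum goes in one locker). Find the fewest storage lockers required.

Total = 90 + 80 + 70 + 70 + 70 + 50 + 50 + 30 = 510 L.
Lower bound: ⌈510/140⌉ = 4 storage lockers.
A packing using 4 storage lockers:
  locker 1: 90 + 50 = 140
  locker 2: 80 + 50 = 130
  locker 3: 70 + 70 = 140
  locker 4: 70 + 30 = 100
This matches the lower bound, so 4 is optimal.

4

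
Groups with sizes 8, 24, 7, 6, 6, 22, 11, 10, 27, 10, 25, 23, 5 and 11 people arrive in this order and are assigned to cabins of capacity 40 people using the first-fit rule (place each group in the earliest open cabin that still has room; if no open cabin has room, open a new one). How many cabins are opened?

6

  8 → cabin 1 (new)  [load 8/40]
  24 → cabin 1  [load 32/40]
  7 → cabin 1  [load 39/40]
  6 → cabin 2 (new)  [load 6/40]
  6 → cabin 2  [load 12/40]
  22 → cabin 2  [load 34/40]
  11 → cabin 3 (new)  [load 11/40]
  10 → cabin 3  [load 21/40]
  27 → cabin 4 (new)  [load 27/40]
  10 → cabin 3  [load 31/40]
  25 → cabin 5 (new)  [load 25/40]
  23 → cabin 6 (new)  [load 23/40]
  5 → cabin 2  [load 39/40]
  11 → cabin 4  [load 38/40]
6 cabins opened.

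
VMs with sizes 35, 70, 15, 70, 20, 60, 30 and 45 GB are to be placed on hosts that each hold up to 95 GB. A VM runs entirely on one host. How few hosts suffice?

4

Total = 70 + 70 + 60 + 45 + 35 + 30 + 20 + 15 = 345 GB.
Lower bound: ⌈345/95⌉ = 4 hosts.
A packing using 4 hosts:
  host 1: 70 + 20 = 90
  host 2: 70 + 15 = 85
  host 3: 60 + 35 = 95
  host 4: 45 + 30 = 75
This matches the lower bound, so 4 is optimal.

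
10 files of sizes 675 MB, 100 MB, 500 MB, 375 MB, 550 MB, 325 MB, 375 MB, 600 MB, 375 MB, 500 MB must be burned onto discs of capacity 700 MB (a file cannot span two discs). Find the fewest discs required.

Total = 675 + 600 + 550 + 500 + 500 + 375 + 375 + 375 + 325 + 100 = 4375 MB.
Lower bound: ⌈4375/700⌉ = 7 discs.
Also, 8 files each exceed 350 MB, and no two of those can share a disc, so at least 8 discs are needed.
A packing using 8 discs:
  disc 1: 675 = 675
  disc 2: 600 + 100 = 700
  disc 3: 550 = 550
  disc 4: 500 = 500
  disc 5: 500 = 500
  disc 6: 375 + 325 = 700
  disc 7: 375 = 375
  disc 8: 375 = 375
This matches the lower bound, so 8 is optimal.

8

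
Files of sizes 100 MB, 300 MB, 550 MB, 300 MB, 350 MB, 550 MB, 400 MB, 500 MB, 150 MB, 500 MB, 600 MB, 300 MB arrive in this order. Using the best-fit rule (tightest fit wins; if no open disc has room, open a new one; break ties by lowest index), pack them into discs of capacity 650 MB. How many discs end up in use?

  100 → disc 1 (new)  [load 100/650]
  300 → disc 1  [load 400/650]
  550 → disc 2 (new)  [load 550/650]
  300 → disc 3 (new)  [load 300/650]
  350 → disc 3  [load 650/650]
  550 → disc 4 (new)  [load 550/650]
  400 → disc 5 (new)  [load 400/650]
  500 → disc 6 (new)  [load 500/650]
  150 → disc 6  [load 650/650]
  500 → disc 7 (new)  [load 500/650]
  600 → disc 8 (new)  [load 600/650]
  300 → disc 9 (new)  [load 300/650]
9 discs opened.

9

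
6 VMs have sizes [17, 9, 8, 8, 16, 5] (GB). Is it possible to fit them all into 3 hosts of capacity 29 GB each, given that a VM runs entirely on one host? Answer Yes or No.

Yes

A valid assignment using 3 hosts:
  host 1: 17 + 9 = 26
  host 2: 16 + 8 + 5 = 29
  host 3: 8 = 8
Every load is within 29 GB, so 3 hosts suffice.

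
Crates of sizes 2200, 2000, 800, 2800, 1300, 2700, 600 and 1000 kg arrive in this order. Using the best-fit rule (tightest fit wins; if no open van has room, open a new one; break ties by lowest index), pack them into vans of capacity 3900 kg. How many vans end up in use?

4

  2200 → van 1 (new)  [load 2200/3900]
  2000 → van 2 (new)  [load 2000/3900]
  800 → van 1  [load 3000/3900]
  2800 → van 3 (new)  [load 2800/3900]
  1300 → van 2  [load 3300/3900]
  2700 → van 4 (new)  [load 2700/3900]
  600 → van 2  [load 3900/3900]
  1000 → van 3  [load 3800/3900]
4 vans opened.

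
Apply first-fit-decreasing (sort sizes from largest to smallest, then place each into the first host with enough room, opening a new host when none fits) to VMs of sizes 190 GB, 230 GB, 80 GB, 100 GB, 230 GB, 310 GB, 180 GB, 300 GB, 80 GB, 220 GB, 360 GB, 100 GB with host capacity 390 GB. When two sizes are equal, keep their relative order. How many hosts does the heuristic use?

Sorted descending: 360, 310, 300, 230, 230, 220, 190, 180, 100, 100, 80, 80.
  360 → host 1 (new)  [load 360/390]
  310 → host 2 (new)  [load 310/390]
  300 → host 3 (new)  [load 300/390]
  230 → host 4 (new)  [load 230/390]
  230 → host 5 (new)  [load 230/390]
  220 → host 6 (new)  [load 220/390]
  190 → host 7 (new)  [load 190/390]
  180 → host 7  [load 370/390]
  100 → host 4  [load 330/390]
  100 → host 5  [load 330/390]
  80 → host 2  [load 390/390]
  80 → host 3  [load 380/390]
7 hosts opened.

7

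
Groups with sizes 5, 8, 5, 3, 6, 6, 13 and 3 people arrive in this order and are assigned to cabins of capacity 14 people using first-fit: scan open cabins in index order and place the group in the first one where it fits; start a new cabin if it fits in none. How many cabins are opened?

  5 → cabin 1 (new)  [load 5/14]
  8 → cabin 1  [load 13/14]
  5 → cabin 2 (new)  [load 5/14]
  3 → cabin 2  [load 8/14]
  6 → cabin 2  [load 14/14]
  6 → cabin 3 (new)  [load 6/14]
  13 → cabin 4 (new)  [load 13/14]
  3 → cabin 3  [load 9/14]
4 cabins opened.

4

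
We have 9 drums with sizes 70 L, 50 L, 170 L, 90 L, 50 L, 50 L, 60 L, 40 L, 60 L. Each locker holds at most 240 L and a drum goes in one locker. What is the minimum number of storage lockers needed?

Total = 170 + 90 + 70 + 60 + 60 + 50 + 50 + 50 + 40 = 640 L.
Lower bound: ⌈640/240⌉ = 3 storage lockers.
A packing using 3 storage lockers:
  locker 1: 170 + 70 = 240
  locker 2: 90 + 60 + 60 = 210
  locker 3: 50 + 50 + 50 + 40 = 190
This matches the lower bound, so 3 is optimal.

3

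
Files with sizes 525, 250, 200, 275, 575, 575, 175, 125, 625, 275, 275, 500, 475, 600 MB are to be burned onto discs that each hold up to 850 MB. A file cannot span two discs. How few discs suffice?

7

Total = 625 + 600 + 575 + 575 + 525 + 500 + 475 + 275 + 275 + 275 + 250 + 200 + 175 + 125 = 5450 MB.
Lower bound: ⌈5450/850⌉ = 7 discs.
A packing using 7 discs:
  disc 1: 625 + 200 = 825
  disc 2: 600 + 250 = 850
  disc 3: 575 + 275 = 850
  disc 4: 575 + 275 = 850
  disc 5: 525 + 275 = 800
  disc 6: 500 + 175 + 125 = 800
  disc 7: 475 = 475
This matches the lower bound, so 7 is optimal.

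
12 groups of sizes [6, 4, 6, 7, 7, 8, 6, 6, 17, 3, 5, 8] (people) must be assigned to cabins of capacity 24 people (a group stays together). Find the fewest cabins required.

4

Total = 17 + 8 + 8 + 7 + 7 + 6 + 6 + 6 + 6 + 5 + 4 + 3 = 83 people.
Lower bound: ⌈83/24⌉ = 4 cabins.
A packing using 4 cabins:
  cabin 1: 17 + 7 = 24
  cabin 2: 8 + 8 + 7 = 23
  cabin 3: 6 + 6 + 6 + 6 = 24
  cabin 4: 5 + 4 + 3 = 12
This matches the lower bound, so 4 is optimal.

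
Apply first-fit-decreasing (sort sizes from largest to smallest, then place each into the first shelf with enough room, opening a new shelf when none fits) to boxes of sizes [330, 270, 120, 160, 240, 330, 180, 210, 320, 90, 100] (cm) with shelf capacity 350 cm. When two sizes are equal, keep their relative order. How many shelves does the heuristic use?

Sorted descending: 330, 330, 320, 270, 240, 210, 180, 160, 120, 100, 90.
  330 → shelf 1 (new)  [load 330/350]
  330 → shelf 2 (new)  [load 330/350]
  320 → shelf 3 (new)  [load 320/350]
  270 → shelf 4 (new)  [load 270/350]
  240 → shelf 5 (new)  [load 240/350]
  210 → shelf 6 (new)  [load 210/350]
  180 → shelf 7 (new)  [load 180/350]
  160 → shelf 7  [load 340/350]
  120 → shelf 6  [load 330/350]
  100 → shelf 5  [load 340/350]
  90 → shelf 8 (new)  [load 90/350]
8 shelves opened.

8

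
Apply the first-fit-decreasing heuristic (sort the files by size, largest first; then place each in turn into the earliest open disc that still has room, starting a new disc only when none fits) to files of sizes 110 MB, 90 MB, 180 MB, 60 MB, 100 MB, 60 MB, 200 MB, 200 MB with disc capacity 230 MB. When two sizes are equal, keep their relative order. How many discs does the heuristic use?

Sorted descending: 200, 200, 180, 110, 100, 90, 60, 60.
  200 → disc 1 (new)  [load 200/230]
  200 → disc 2 (new)  [load 200/230]
  180 → disc 3 (new)  [load 180/230]
  110 → disc 4 (new)  [load 110/230]
  100 → disc 4  [load 210/230]
  90 → disc 5 (new)  [load 90/230]
  60 → disc 5  [load 150/230]
  60 → disc 5  [load 210/230]
5 discs opened.

5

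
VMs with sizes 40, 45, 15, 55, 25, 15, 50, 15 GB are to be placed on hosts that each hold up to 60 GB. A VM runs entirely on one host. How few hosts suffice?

Total = 55 + 50 + 45 + 40 + 25 + 15 + 15 + 15 = 260 GB.
Lower bound: ⌈260/60⌉ = 5 hosts.
A packing using 5 hosts:
  host 1: 55 = 55
  host 2: 50 = 50
  host 3: 45 + 15 = 60
  host 4: 40 + 15 = 55
  host 5: 25 + 15 = 40
This matches the lower bound, so 5 is optimal.

5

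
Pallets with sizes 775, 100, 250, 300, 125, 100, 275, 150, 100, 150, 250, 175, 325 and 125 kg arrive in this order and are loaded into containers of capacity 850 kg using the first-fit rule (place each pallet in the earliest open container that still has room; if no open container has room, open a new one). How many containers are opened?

5

  775 → container 1 (new)  [load 775/850]
  100 → container 2 (new)  [load 100/850]
  250 → container 2  [load 350/850]
  300 → container 2  [load 650/850]
  125 → container 2  [load 775/850]
  100 → container 3 (new)  [load 100/850]
  275 → container 3  [load 375/850]
  150 → container 3  [load 525/850]
  100 → container 3  [load 625/850]
  150 → container 3  [load 775/850]
  250 → container 4 (new)  [load 250/850]
  175 → container 4  [load 425/850]
  325 → container 4  [load 750/850]
  125 → container 5 (new)  [load 125/850]
5 containers opened.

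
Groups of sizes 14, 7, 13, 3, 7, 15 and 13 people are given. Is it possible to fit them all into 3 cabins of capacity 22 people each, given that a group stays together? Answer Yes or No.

Total = 72 people; ⌈72/22⌉ = 4.
At least 4 cabins are required, but only 3 are allowed.

No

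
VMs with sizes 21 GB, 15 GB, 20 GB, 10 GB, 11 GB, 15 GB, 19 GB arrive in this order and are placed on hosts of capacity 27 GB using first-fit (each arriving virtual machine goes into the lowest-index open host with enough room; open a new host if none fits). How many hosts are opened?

5

  21 → host 1 (new)  [load 21/27]
  15 → host 2 (new)  [load 15/27]
  20 → host 3 (new)  [load 20/27]
  10 → host 2  [load 25/27]
  11 → host 4 (new)  [load 11/27]
  15 → host 4  [load 26/27]
  19 → host 5 (new)  [load 19/27]
5 hosts opened.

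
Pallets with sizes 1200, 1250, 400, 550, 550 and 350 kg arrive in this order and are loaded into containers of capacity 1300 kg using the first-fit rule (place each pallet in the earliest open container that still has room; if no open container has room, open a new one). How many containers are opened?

4

  1200 → container 1 (new)  [load 1200/1300]
  1250 → container 2 (new)  [load 1250/1300]
  400 → container 3 (new)  [load 400/1300]
  550 → container 3  [load 950/1300]
  550 → container 4 (new)  [load 550/1300]
  350 → container 3  [load 1300/1300]
4 containers opened.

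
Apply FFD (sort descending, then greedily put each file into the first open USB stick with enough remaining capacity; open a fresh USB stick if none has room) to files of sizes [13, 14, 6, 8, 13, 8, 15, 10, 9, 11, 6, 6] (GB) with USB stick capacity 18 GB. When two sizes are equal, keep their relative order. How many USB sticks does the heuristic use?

Sorted descending: 15, 14, 13, 13, 11, 10, 9, 8, 8, 6, 6, 6.
  15 → USB stick 1 (new)  [load 15/18]
  14 → USB stick 2 (new)  [load 14/18]
  13 → USB stick 3 (new)  [load 13/18]
  13 → USB stick 4 (new)  [load 13/18]
  11 → USB stick 5 (new)  [load 11/18]
  10 → USB stick 6 (new)  [load 10/18]
  9 → USB stick 7 (new)  [load 9/18]
  8 → USB stick 6  [load 18/18]
  8 → USB stick 7  [load 17/18]
  6 → USB stick 5  [load 17/18]
  6 → USB stick 8 (new)  [load 6/18]
  6 → USB stick 8  [load 12/18]
8 USB sticks opened.

8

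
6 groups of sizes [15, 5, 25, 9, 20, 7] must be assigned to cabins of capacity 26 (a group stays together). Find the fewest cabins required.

4

Total = 25 + 20 + 15 + 9 + 7 + 5 = 81.
Lower bound: ⌈81/26⌉ = 4 cabins.
A packing using 4 cabins:
  cabin 1: 25 = 25
  cabin 2: 20 + 5 = 25
  cabin 3: 15 + 9 = 24
  cabin 4: 7 = 7
This matches the lower bound, so 4 is optimal.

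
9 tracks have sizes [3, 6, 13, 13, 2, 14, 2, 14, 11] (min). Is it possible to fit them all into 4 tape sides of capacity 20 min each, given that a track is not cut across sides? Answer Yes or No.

Total = 78 min; ⌈78/20⌉ = 4.
5 tracks each exceed half the capacity and cannot share a side, forcing at least 5 tape sides.
At least 5 tape sides are required, but only 4 are allowed.

No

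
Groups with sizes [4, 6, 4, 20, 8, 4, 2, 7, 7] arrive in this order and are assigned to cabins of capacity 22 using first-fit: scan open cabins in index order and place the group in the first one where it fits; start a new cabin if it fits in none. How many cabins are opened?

  4 → cabin 1 (new)  [load 4/22]
  6 → cabin 1  [load 10/22]
  4 → cabin 1  [load 14/22]
  20 → cabin 2 (new)  [load 20/22]
  8 → cabin 1  [load 22/22]
  4 → cabin 3 (new)  [load 4/22]
  2 → cabin 2  [load 22/22]
  7 → cabin 3  [load 11/22]
  7 → cabin 3  [load 18/22]
3 cabins opened.

3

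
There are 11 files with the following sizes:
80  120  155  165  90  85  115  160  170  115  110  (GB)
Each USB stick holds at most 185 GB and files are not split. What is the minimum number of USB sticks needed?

10

Total = 170 + 165 + 160 + 155 + 120 + 115 + 115 + 110 + 90 + 85 + 80 = 1365 GB.
Lower bound: ⌈1365/185⌉ = 8 USB sticks.
A packing using 10 USB sticks:
  USB stick 1: 170 = 170
  USB stick 2: 165 = 165
  USB stick 3: 160 = 160
  USB stick 4: 155 = 155
  USB stick 5: 120 = 120
  USB stick 6: 115 = 115
  USB stick 7: 115 = 115
  USB stick 8: 110 = 110
  USB stick 9: 90 + 85 = 175
  USB stick 10: 80 = 80
No arrangement into 9 USB sticks stays within capacity, so 10 is optimal.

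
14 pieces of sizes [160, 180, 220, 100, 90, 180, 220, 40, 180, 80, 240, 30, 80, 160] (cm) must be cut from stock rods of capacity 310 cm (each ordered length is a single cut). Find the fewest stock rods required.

8

Total = 240 + 220 + 220 + 180 + 180 + 180 + 160 + 160 + 100 + 90 + 80 + 80 + 40 + 30 = 1960 cm.
Lower bound: ⌈1960/310⌉ = 7 stock rods.
Also, 8 pieces each exceed 155 cm, and no two of those can share a stock rod, so at least 8 stock rods are needed.
A packing using 8 stock rods:
  stock rod 1: 240 + 40 + 30 = 310
  stock rod 2: 220 + 90 = 310
  stock rod 3: 220 + 80 = 300
  stock rod 4: 180 + 100 = 280
  stock rod 5: 180 + 80 = 260
  stock rod 6: 180 = 180
  stock rod 7: 160 = 160
  stock rod 8: 160 = 160
This matches the lower bound, so 8 is optimal.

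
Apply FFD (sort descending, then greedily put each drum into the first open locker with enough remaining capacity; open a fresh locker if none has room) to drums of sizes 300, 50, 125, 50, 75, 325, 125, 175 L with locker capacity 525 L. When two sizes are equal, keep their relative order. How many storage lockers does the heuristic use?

Sorted descending: 325, 300, 175, 125, 125, 75, 50, 50.
  325 → locker 1 (new)  [load 325/525]
  300 → locker 2 (new)  [load 300/525]
  175 → locker 1  [load 500/525]
  125 → locker 2  [load 425/525]
  125 → locker 3 (new)  [load 125/525]
  75 → locker 2  [load 500/525]
  50 → locker 3  [load 175/525]
  50 → locker 3  [load 225/525]
3 storage lockers opened.

3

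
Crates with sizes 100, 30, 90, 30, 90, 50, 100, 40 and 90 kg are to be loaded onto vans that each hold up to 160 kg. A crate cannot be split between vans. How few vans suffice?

5

Total = 100 + 100 + 90 + 90 + 90 + 50 + 40 + 30 + 30 = 620 kg.
Lower bound: ⌈620/160⌉ = 4 vans.
Also, 5 crates each exceed 80 kg, and no two of those can share a van, so at least 5 vans are needed.
A packing using 5 vans:
  van 1: 100 + 50 = 150
  van 2: 100 + 40 = 140
  van 3: 90 + 30 + 30 = 150
  van 4: 90 = 90
  van 5: 90 = 90
This matches the lower bound, so 5 is optimal.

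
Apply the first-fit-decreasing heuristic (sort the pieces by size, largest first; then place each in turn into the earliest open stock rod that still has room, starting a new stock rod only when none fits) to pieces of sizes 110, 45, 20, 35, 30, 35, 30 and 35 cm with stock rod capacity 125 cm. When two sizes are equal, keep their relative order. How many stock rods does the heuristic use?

Sorted descending: 110, 45, 35, 35, 35, 30, 30, 20.
  110 → stock rod 1 (new)  [load 110/125]
  45 → stock rod 2 (new)  [load 45/125]
  35 → stock rod 2  [load 80/125]
  35 → stock rod 2  [load 115/125]
  35 → stock rod 3 (new)  [load 35/125]
  30 → stock rod 3  [load 65/125]
  30 → stock rod 3  [load 95/125]
  20 → stock rod 3  [load 115/125]
3 stock rods opened.

3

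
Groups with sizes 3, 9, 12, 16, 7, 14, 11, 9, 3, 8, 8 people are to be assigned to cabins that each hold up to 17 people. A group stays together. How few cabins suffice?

7

Total = 16 + 14 + 12 + 11 + 9 + 9 + 8 + 8 + 7 + 3 + 3 = 100 people.
Lower bound: ⌈100/17⌉ = 6 cabins.
A packing using 7 cabins:
  cabin 1: 16 = 16
  cabin 2: 14 + 3 = 17
  cabin 3: 12 + 3 = 15
  cabin 4: 11 = 11
  cabin 5: 9 + 8 = 17
  cabin 6: 9 + 8 = 17
  cabin 7: 7 = 7
No arrangement into 6 cabins stays within capacity, so 7 is optimal.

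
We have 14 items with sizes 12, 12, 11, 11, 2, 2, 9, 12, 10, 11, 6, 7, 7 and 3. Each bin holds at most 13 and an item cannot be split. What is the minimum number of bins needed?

Total = 12 + 12 + 12 + 11 + 11 + 11 + 10 + 9 + 7 + 7 + 6 + 3 + 2 + 2 = 115.
Lower bound: ⌈115/13⌉ = 9 bins.
Also, 10 items each exceed 13/2, and no two of those can share a bin, so at least 10 bins are needed.
A packing using 10 bins:
  bin 1: 12 = 12
  bin 2: 12 = 12
  bin 3: 12 = 12
  bin 4: 11 + 2 = 13
  bin 5: 11 + 2 = 13
  bin 6: 11 = 11
  bin 7: 10 + 3 = 13
  bin 8: 9 = 9
  bin 9: 7 + 6 = 13
  bin 10: 7 = 7
This matches the lower bound, so 10 is optimal.

10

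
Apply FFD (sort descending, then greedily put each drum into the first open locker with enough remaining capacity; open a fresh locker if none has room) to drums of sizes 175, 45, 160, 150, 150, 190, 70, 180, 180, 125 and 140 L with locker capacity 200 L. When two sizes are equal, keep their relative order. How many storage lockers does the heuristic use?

9

Sorted descending: 190, 180, 180, 175, 160, 150, 150, 140, 125, 70, 45.
  190 → locker 1 (new)  [load 190/200]
  180 → locker 2 (new)  [load 180/200]
  180 → locker 3 (new)  [load 180/200]
  175 → locker 4 (new)  [load 175/200]
  160 → locker 5 (new)  [load 160/200]
  150 → locker 6 (new)  [load 150/200]
  150 → locker 7 (new)  [load 150/200]
  140 → locker 8 (new)  [load 140/200]
  125 → locker 9 (new)  [load 125/200]
  70 → locker 9  [load 195/200]
  45 → locker 6  [load 195/200]
9 storage lockers opened.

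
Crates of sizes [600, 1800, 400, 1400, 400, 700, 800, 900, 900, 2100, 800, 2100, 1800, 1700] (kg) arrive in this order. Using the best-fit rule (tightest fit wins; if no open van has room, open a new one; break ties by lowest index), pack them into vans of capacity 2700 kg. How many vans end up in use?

  600 → van 1 (new)  [load 600/2700]
  1800 → van 1  [load 2400/2700]
  400 → van 2 (new)  [load 400/2700]
  1400 → van 2  [load 1800/2700]
  400 → van 2  [load 2200/2700]
  700 → van 3 (new)  [load 700/2700]
  800 → van 3  [load 1500/2700]
  900 → van 3  [load 2400/2700]
  900 → van 4 (new)  [load 900/2700]
  2100 → van 5 (new)  [load 2100/2700]
  800 → van 4  [load 1700/2700]
  2100 → van 6 (new)  [load 2100/2700]
  1800 → van 7 (new)  [load 1800/2700]
  1700 → van 8 (new)  [load 1700/2700]
8 vans opened.

8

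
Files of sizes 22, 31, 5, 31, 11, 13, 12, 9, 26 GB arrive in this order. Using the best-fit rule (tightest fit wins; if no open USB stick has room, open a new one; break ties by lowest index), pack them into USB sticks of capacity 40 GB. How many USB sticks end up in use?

  22 → USB stick 1 (new)  [load 22/40]
  31 → USB stick 2 (new)  [load 31/40]
  5 → USB stick 2  [load 36/40]
  31 → USB stick 3 (new)  [load 31/40]
  11 → USB stick 1  [load 33/40]
  13 → USB stick 4 (new)  [load 13/40]
  12 → USB stick 4  [load 25/40]
  9 → USB stick 3  [load 40/40]
  26 → USB stick 5 (new)  [load 26/40]
5 USB sticks opened.

5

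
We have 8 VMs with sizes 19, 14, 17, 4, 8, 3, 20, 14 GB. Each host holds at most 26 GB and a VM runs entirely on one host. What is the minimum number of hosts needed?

Total = 20 + 19 + 17 + 14 + 14 + 8 + 4 + 3 = 99 GB.
Lower bound: ⌈99/26⌉ = 4 hosts.
Also, 5 VMs each exceed 13 GB, and no two of those can share a host, so at least 5 hosts are needed.
A packing using 5 hosts:
  host 1: 20 + 4 = 24
  host 2: 19 + 3 = 22
  host 3: 17 + 8 = 25
  host 4: 14 = 14
  host 5: 14 = 14
This matches the lower bound, so 5 is optimal.

5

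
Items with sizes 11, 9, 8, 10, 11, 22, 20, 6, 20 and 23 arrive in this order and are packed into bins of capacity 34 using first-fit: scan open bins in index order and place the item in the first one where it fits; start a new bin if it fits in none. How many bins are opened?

6

  11 → bin 1 (new)  [load 11/34]
  9 → bin 1  [load 20/34]
  8 → bin 1  [load 28/34]
  10 → bin 2 (new)  [load 10/34]
  11 → bin 2  [load 21/34]
  22 → bin 3 (new)  [load 22/34]
  20 → bin 4 (new)  [load 20/34]
  6 → bin 1  [load 34/34]
  20 → bin 5 (new)  [load 20/34]
  23 → bin 6 (new)  [load 23/34]
6 bins opened.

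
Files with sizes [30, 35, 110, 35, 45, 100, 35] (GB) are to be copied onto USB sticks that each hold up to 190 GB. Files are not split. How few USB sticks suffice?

3

Total = 110 + 100 + 45 + 35 + 35 + 35 + 30 = 390 GB.
Lower bound: ⌈390/190⌉ = 3 USB sticks.
A packing using 3 USB sticks:
  USB stick 1: 110 + 45 + 35 = 190
  USB stick 2: 100 + 35 + 35 = 170
  USB stick 3: 30 = 30
This matches the lower bound, so 3 is optimal.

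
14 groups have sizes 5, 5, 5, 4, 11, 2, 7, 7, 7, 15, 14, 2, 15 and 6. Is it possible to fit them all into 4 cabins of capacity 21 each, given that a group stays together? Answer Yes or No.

No

Total = 105; ⌈105/21⌉ = 5.
At least 5 cabins are required, but only 4 are allowed.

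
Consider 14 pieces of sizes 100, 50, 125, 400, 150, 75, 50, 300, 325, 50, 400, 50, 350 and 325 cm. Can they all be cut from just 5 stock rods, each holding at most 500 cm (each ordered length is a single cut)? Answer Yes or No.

Total = 2750 cm; ⌈2750/500⌉ = 6.
At least 6 stock rods are required, but only 5 are allowed.

No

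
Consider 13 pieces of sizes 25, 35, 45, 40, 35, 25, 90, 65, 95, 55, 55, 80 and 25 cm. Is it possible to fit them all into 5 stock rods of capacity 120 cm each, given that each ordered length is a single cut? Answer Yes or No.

Total = 670 cm; ⌈670/120⌉ = 6.
At least 6 stock rods are required, but only 5 are allowed.

No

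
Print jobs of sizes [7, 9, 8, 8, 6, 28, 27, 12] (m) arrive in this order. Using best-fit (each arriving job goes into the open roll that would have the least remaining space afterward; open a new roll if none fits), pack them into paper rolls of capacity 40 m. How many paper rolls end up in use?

  7 → roll 1 (new)  [load 7/40]
  9 → roll 1  [load 16/40]
  8 → roll 1  [load 24/40]
  8 → roll 1  [load 32/40]
  6 → roll 1  [load 38/40]
  28 → roll 2 (new)  [load 28/40]
  27 → roll 3 (new)  [load 27/40]
  12 → roll 2  [load 40/40]
3 paper rolls opened.

3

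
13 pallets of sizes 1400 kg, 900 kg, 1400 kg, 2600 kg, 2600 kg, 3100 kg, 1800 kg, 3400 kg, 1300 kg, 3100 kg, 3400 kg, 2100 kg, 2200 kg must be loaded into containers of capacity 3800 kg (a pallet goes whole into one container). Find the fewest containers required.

Total = 3400 + 3400 + 3100 + 3100 + 2600 + 2600 + 2200 + 2100 + 1800 + 1400 + 1400 + 1300 + 900 = 29300 kg.
Lower bound: ⌈29300/3800⌉ = 8 containers.
A packing using 9 containers:
  container 1: 3400 = 3400
  container 2: 3400 = 3400
  container 3: 3100 = 3100
  container 4: 3100 = 3100
  container 5: 2600 + 900 = 3500
  container 6: 2600 = 2600
  container 7: 2200 + 1400 = 3600
  container 8: 2100 + 1400 = 3500
  container 9: 1800 + 1300 = 3100
No arrangement into 8 containers stays within capacity, so 9 is optimal.

9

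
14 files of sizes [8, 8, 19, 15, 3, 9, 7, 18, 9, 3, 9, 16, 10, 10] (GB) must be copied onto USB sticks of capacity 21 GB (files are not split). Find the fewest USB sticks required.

8

Total = 19 + 18 + 16 + 15 + 10 + 10 + 9 + 9 + 9 + 8 + 8 + 7 + 3 + 3 = 144 GB.
Lower bound: ⌈144/21⌉ = 7 USB sticks.
A packing using 8 USB sticks:
  USB stick 1: 19 = 19
  USB stick 2: 18 + 3 = 21
  USB stick 3: 16 + 3 = 19
  USB stick 4: 15 = 15
  USB stick 5: 10 + 10 = 20
  USB stick 6: 9 + 9 = 18
  USB stick 7: 9 + 8 = 17
  USB stick 8: 8 + 7 = 15
No arrangement into 7 USB sticks stays within capacity, so 8 is optimal.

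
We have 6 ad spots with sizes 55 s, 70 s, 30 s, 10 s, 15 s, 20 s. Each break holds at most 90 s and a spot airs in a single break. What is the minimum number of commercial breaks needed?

Total = 70 + 55 + 30 + 20 + 15 + 10 = 200 s.
Lower bound: ⌈200/90⌉ = 3 commercial breaks.
A packing using 3 commercial breaks:
  break 1: 70 + 20 = 90
  break 2: 55 + 30 = 85
  break 3: 15 + 10 = 25
This matches the lower bound, so 3 is optimal.

3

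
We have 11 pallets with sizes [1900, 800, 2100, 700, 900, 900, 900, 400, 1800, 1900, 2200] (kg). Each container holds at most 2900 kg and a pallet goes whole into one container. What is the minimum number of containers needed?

Total = 2200 + 2100 + 1900 + 1900 + 1800 + 900 + 900 + 900 + 800 + 700 + 400 = 14500 kg.
Lower bound: ⌈14500/2900⌉ = 5 containers.
A packing using 6 containers:
  container 1: 2200 + 700 = 2900
  container 2: 2100 + 800 = 2900
  container 3: 1900 + 900 = 2800
  container 4: 1900 + 900 = 2800
  container 5: 1800 + 900 = 2700
  container 6: 400 = 400
No arrangement into 5 containers stays within capacity, so 6 is optimal.

6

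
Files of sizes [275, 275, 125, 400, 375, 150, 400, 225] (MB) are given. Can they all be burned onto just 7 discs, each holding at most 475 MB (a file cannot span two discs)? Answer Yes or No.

A valid assignment using 6 discs:
  disc 1: 400 = 400
  disc 2: 400 = 400
  disc 3: 375 = 375
  disc 4: 275 + 150 = 425
  disc 5: 275 + 125 = 400
  disc 6: 225 = 225
That uses only 6 ≤ 7, so 7 discs are enough.

Yes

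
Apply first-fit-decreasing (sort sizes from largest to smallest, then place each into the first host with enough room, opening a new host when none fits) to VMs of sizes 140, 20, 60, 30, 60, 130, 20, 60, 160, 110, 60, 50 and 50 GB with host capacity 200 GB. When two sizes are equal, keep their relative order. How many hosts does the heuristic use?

5

Sorted descending: 160, 140, 130, 110, 60, 60, 60, 60, 50, 50, 30, 20, 20.
  160 → host 1 (new)  [load 160/200]
  140 → host 2 (new)  [load 140/200]
  130 → host 3 (new)  [load 130/200]
  110 → host 4 (new)  [load 110/200]
  60 → host 2  [load 200/200]
  60 → host 3  [load 190/200]
  60 → host 4  [load 170/200]
  60 → host 5 (new)  [load 60/200]
  50 → host 5  [load 110/200]
  50 → host 5  [load 160/200]
  30 → host 1  [load 190/200]
  20 → host 4  [load 190/200]
  20 → host 5  [load 180/200]
5 hosts opened.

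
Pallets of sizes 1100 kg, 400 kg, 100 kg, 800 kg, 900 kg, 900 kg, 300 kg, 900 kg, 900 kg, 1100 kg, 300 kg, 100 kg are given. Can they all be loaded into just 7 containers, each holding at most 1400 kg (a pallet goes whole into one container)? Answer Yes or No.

Yes

A valid assignment using 7 containers:
  container 1: 1100 + 300 = 1400
  container 2: 1100 + 300 = 1400
  container 3: 900 + 400 + 100 = 1400
  container 4: 900 + 100 = 1000
  container 5: 900 = 900
  container 6: 900 = 900
  container 7: 800 = 800
Every load is within 1400 kg, so 7 containers suffice.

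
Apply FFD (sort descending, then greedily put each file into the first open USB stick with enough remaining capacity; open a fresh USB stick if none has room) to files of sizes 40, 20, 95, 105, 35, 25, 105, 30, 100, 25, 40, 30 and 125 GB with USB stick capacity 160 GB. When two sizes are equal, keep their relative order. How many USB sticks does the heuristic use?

6

Sorted descending: 125, 105, 105, 100, 95, 40, 40, 35, 30, 30, 25, 25, 20.
  125 → USB stick 1 (new)  [load 125/160]
  105 → USB stick 2 (new)  [load 105/160]
  105 → USB stick 3 (new)  [load 105/160]
  100 → USB stick 4 (new)  [load 100/160]
  95 → USB stick 5 (new)  [load 95/160]
  40 → USB stick 2  [load 145/160]
  40 → USB stick 3  [load 145/160]
  35 → USB stick 1  [load 160/160]
  30 → USB stick 4  [load 130/160]
  30 → USB stick 4  [load 160/160]
  25 → USB stick 5  [load 120/160]
  25 → USB stick 5  [load 145/160]
  20 → USB stick 6 (new)  [load 20/160]
6 USB sticks opened.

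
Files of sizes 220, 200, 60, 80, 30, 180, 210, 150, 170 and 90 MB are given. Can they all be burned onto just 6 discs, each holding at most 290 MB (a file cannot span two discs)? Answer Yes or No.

A valid assignment using 6 discs:
  disc 1: 220 + 60 = 280
  disc 2: 210 + 80 = 290
  disc 3: 200 + 90 = 290
  disc 4: 180 + 30 = 210
  disc 5: 170 = 170
  disc 6: 150 = 150
Every load is within 290 MB, so 6 discs suffice.

Yes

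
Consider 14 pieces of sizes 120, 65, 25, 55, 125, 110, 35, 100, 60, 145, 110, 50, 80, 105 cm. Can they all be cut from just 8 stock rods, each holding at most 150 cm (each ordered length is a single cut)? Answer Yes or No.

Total = 1185 cm; ⌈1185/150⌉ = 8.
The bound of 8 does not rule out 8, but exhaustive search shows no assignment into 8 stock rods of capacity 150 cm exists — the minimum is 9.

No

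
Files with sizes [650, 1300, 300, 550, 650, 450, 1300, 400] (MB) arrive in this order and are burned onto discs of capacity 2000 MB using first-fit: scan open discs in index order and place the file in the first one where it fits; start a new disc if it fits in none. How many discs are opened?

  650 → disc 1 (new)  [load 650/2000]
  1300 → disc 1  [load 1950/2000]
  300 → disc 2 (new)  [load 300/2000]
  550 → disc 2  [load 850/2000]
  650 → disc 2  [load 1500/2000]
  450 → disc 2  [load 1950/2000]
  1300 → disc 3 (new)  [load 1300/2000]
  400 → disc 3  [load 1700/2000]
3 discs opened.

3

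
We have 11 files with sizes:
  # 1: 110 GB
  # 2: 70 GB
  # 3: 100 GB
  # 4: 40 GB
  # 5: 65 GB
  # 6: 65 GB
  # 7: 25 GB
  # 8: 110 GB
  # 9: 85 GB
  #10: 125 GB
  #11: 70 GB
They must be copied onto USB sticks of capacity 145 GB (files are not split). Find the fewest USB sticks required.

Total = 125 + 110 + 110 + 100 + 85 + 70 + 70 + 65 + 65 + 40 + 25 = 865 GB.
Lower bound: ⌈865/145⌉ = 6 USB sticks.
A packing using 7 USB sticks:
  USB stick 1: 125 = 125
  USB stick 2: 110 + 25 = 135
  USB stick 3: 110 = 110
  USB stick 4: 100 + 40 = 140
  USB stick 5: 85 = 85
  USB stick 6: 70 + 70 = 140
  USB stick 7: 65 + 65 = 130
No arrangement into 6 USB sticks stays within capacity, so 7 is optimal.

7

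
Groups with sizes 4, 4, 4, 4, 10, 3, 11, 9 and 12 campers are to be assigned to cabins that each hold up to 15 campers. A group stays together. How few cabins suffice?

5

Total = 12 + 11 + 10 + 9 + 4 + 4 + 4 + 4 + 3 = 61 campers.
Lower bound: ⌈61/15⌉ = 5 cabins.
A packing using 5 cabins:
  cabin 1: 12 + 3 = 15
  cabin 2: 11 + 4 = 15
  cabin 3: 10 + 4 = 14
  cabin 4: 9 + 4 = 13
  cabin 5: 4 = 4
This matches the lower bound, so 5 is optimal.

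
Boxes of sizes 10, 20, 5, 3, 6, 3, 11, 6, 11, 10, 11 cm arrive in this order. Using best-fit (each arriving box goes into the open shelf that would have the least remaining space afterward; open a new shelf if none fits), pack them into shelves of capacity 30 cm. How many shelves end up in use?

  10 → shelf 1 (new)  [load 10/30]
  20 → shelf 1  [load 30/30]
  5 → shelf 2 (new)  [load 5/30]
  3 → shelf 2  [load 8/30]
  6 → shelf 2  [load 14/30]
  3 → shelf 2  [load 17/30]
  11 → shelf 2  [load 28/30]
  6 → shelf 3 (new)  [load 6/30]
  11 → shelf 3  [load 17/30]
  10 → shelf 3  [load 27/30]
  11 → shelf 4 (new)  [load 11/30]
4 shelves opened.

4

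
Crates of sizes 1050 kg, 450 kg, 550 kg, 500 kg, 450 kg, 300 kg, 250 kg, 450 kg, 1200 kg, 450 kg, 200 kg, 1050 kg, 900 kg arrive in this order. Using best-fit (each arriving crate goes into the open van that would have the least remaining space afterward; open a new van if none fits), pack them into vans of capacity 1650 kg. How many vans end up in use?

6

  1050 → van 1 (new)  [load 1050/1650]
  450 → van 1  [load 1500/1650]
  550 → van 2 (new)  [load 550/1650]
  500 → van 2  [load 1050/1650]
  450 → van 2  [load 1500/1650]
  300 → van 3 (new)  [load 300/1650]
  250 → van 3  [load 550/1650]
  450 → van 3  [load 1000/1650]
  1200 → van 4 (new)  [load 1200/1650]
  450 → van 4  [load 1650/1650]
  200 → van 3  [load 1200/1650]
  1050 → van 5 (new)  [load 1050/1650]
  900 → van 6 (new)  [load 900/1650]
6 vans opened.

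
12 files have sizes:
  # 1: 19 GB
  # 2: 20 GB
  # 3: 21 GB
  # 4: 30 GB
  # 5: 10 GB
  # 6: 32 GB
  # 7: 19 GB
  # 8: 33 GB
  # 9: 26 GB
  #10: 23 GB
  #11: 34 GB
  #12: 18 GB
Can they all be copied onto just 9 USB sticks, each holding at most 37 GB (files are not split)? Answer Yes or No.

No

Total = 285 GB; ⌈285/37⌉ = 8.
10 files each exceed half the capacity and cannot share a USB stick, forcing at least 10 USB sticks.
At least 10 USB sticks are required, but only 9 are allowed.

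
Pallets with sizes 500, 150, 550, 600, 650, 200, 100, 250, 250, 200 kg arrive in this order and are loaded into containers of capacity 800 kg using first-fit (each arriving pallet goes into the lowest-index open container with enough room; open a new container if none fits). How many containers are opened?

  500 → container 1 (new)  [load 500/800]
  150 → container 1  [load 650/800]
  550 → container 2 (new)  [load 550/800]
  600 → container 3 (new)  [load 600/800]
  650 → container 4 (new)  [load 650/800]
  200 → container 2  [load 750/800]
  100 → container 1  [load 750/800]
  250 → container 5 (new)  [load 250/800]
  250 → container 5  [load 500/800]
  200 → container 3  [load 800/800]
5 containers opened.

5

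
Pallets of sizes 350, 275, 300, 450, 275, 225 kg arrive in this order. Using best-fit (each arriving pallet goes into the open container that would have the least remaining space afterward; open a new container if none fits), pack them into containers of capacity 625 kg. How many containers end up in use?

4

  350 → container 1 (new)  [load 350/625]
  275 → container 1  [load 625/625]
  300 → container 2 (new)  [load 300/625]
  450 → container 3 (new)  [load 450/625]
  275 → container 2  [load 575/625]
  225 → container 4 (new)  [load 225/625]
4 containers opened.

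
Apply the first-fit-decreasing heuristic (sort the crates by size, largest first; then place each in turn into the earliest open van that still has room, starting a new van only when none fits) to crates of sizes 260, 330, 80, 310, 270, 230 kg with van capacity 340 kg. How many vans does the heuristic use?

5

Sorted descending: 330, 310, 270, 260, 230, 80.
  330 → van 1 (new)  [load 330/340]
  310 → van 2 (new)  [load 310/340]
  270 → van 3 (new)  [load 270/340]
  260 → van 4 (new)  [load 260/340]
  230 → van 5 (new)  [load 230/340]
  80 → van 4  [load 340/340]
5 vans opened.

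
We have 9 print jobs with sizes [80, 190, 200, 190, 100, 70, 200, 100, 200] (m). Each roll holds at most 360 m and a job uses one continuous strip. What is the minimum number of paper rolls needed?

5

Total = 200 + 200 + 200 + 190 + 190 + 100 + 100 + 80 + 70 = 1330 m.
Lower bound: ⌈1330/360⌉ = 4 paper rolls.
Also, 5 print jobs each exceed 180 m, and no two of those can share a roll, so at least 5 paper rolls are needed.
A packing using 5 paper rolls:
  roll 1: 200 + 100 = 300
  roll 2: 200 + 100 = 300
  roll 3: 200 + 80 + 70 = 350
  roll 4: 190 = 190
  roll 5: 190 = 190
This matches the lower bound, so 5 is optimal.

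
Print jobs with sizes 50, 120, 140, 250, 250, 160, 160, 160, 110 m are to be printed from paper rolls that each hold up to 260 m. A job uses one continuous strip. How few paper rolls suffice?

Total = 250 + 250 + 160 + 160 + 160 + 140 + 120 + 110 + 50 = 1400 m.
Lower bound: ⌈1400/260⌉ = 6 paper rolls.
A packing using 7 paper rolls:
  roll 1: 250 = 250
  roll 2: 250 = 250
  roll 3: 160 + 50 = 210
  roll 4: 160 = 160
  roll 5: 160 = 160
  roll 6: 140 + 120 = 260
  roll 7: 110 = 110
No arrangement into 6 paper rolls stays within capacity, so 7 is optimal.

7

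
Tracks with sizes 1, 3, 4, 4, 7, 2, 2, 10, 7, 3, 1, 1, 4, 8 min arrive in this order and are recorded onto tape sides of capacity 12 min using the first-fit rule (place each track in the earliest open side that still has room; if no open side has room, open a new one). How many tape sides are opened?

  1 → side 1 (new)  [load 1/12]
  3 → side 1  [load 4/12]
  4 → side 1  [load 8/12]
  4 → side 1  [load 12/12]
  7 → side 2 (new)  [load 7/12]
  2 → side 2  [load 9/12]
  2 → side 2  [load 11/12]
  10 → side 3 (new)  [load 10/12]
  7 → side 4 (new)  [load 7/12]
  3 → side 4  [load 10/12]
  1 → side 2  [load 12/12]
  1 → side 3  [load 11/12]
  4 → side 5 (new)  [load 4/12]
  8 → side 5  [load 12/12]
5 tape sides opened.

5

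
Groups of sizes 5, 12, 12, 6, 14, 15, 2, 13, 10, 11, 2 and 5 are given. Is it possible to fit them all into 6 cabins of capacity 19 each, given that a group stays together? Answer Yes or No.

No

Total = 107; ⌈107/19⌉ = 6.
7 groups each exceed half the capacity and cannot share a cabin, forcing at least 7 cabins.
At least 7 cabins are required, but only 6 are allowed.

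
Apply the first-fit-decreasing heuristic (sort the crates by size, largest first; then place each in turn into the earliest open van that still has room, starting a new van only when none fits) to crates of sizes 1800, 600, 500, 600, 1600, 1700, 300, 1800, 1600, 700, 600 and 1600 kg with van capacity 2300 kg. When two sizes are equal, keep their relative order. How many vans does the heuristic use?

6

Sorted descending: 1800, 1800, 1700, 1600, 1600, 1600, 700, 600, 600, 600, 500, 300.
  1800 → van 1 (new)  [load 1800/2300]
  1800 → van 2 (new)  [load 1800/2300]
  1700 → van 3 (new)  [load 1700/2300]
  1600 → van 4 (new)  [load 1600/2300]
  1600 → van 5 (new)  [load 1600/2300]
  1600 → van 6 (new)  [load 1600/2300]
  700 → van 4  [load 2300/2300]
  600 → van 3  [load 2300/2300]
  600 → van 5  [load 2200/2300]
  600 → van 6  [load 2200/2300]
  500 → van 1  [load 2300/2300]
  300 → van 2  [load 2100/2300]
6 vans opened.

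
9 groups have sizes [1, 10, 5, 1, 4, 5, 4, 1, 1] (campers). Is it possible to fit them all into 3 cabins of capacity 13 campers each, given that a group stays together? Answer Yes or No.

A valid assignment using 3 cabins:
  cabin 1: 10 + 1 + 1 + 1 = 13
  cabin 2: 5 + 5 + 1 = 11
  cabin 3: 4 + 4 = 8
Every load is within 13 campers, so 3 cabins suffice.

Yes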